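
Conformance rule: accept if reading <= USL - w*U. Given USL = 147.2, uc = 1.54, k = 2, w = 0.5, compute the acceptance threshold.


U = k * uc = 2 * 1.54 = 3.08
guard band g = w * U = 0.5 * 3.08 = 1.54
AL = USL - g = 147.2 - 1.54
AL = 145.6600

145.6600


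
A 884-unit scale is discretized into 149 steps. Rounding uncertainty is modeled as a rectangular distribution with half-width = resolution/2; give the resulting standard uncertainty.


resolution = range / divisions
resolution = 884 / 149 = 5.9328859
u_res = resolution / (2*sqrt(3))
u_res = 5.9328859 / 3.4641016
u_res = 1.7127

1.7127


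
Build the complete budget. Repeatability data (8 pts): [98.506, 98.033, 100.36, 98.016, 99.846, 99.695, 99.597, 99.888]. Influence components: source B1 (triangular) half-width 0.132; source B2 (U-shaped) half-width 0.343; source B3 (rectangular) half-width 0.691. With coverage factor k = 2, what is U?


mean = (98.506 + 98.033 + 100.36 + 98.016 + 99.846 + 99.695 + 99.597 + 99.888) / 8 = 99.242625
s = sqrt(sum((x - mean)^2)/(n-1)) = 0.91571517
u_A = s / sqrt(n) = 0.91571517 / sqrt(8) = 0.3237542
u_B1 = 0.132 / sqrt(6) = 0.053888774
u_B2 = 0.343 / sqrt(2) = 0.24253763
u_B3 = 0.691 / sqrt(3) = 0.39894904
uc = sqrt(0.3237542^2 + 0.053888774^2 + 0.24253763^2 + 0.39894904^2) = 0.57070625
U = k * uc = 2 * 0.57070625
U = 1.1414

1.1414


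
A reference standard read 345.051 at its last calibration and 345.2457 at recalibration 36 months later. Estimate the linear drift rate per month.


rate = (v2 - v1) / months
= (345.2457 - 345.051) / 36
= 0.1947 / 36
= 0.0054

0.0054


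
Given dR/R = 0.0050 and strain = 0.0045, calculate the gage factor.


GF = (dR/R) / epsilon
= 0.0050 / 0.0045
= 1.1111

1.1111


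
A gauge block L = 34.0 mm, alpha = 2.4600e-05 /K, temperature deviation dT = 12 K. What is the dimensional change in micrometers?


dL = L * alpha * dT
= 34.0 * 2.4600e-05 * 12
= 0.0100368 mm
dL_um = 0.0100368 * 1000 = 10.0368 um

10.0368


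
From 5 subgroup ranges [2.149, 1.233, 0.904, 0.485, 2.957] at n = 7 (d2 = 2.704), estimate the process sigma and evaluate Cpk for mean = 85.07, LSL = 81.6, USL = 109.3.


R_bar = (2.149 + 1.233 + 0.904 + 0.485 + 2.957) / 5 = 1.5456
sigma = R_bar / d2 = 1.5456 / 2.704 = 0.57159763
Cp = (USL - LSL)/(6*sigma) = (109.3 - 81.6)/(6*0.57159763) = 8.0768
Cpu = (109.3 - 85.07)/(3*0.57159763) = 14.1300
Cpl = (85.07 - 81.6)/(3*0.57159763) = 2.0236
Cpk = min(Cpu, Cpl) = 2.0236

2.0236


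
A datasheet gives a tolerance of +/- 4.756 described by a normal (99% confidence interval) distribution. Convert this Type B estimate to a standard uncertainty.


u_B = half_width / 2.576
u_B = 4.756 / 2.576
u_B = 1.8463

1.8463


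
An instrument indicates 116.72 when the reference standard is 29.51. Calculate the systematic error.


Systematic error = measured - true
= 116.72 - 29.51
= 87.2100

87.2100


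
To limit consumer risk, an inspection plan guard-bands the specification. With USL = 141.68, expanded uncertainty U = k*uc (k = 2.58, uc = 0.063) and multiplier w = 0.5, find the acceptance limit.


U = k * uc = 2.58 * 0.063 = 0.16254
guard band g = w * U = 0.5 * 0.16254 = 0.08127
AL = USL - g = 141.68 - 0.08127
AL = 141.5987

141.5987


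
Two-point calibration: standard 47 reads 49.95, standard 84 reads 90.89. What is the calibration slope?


slope = (y2 - y1) / (x2 - x1)
= (90.89 - 49.95) / (84 - 47)
= 40.9400 / 37
= 1.1065

1.1065


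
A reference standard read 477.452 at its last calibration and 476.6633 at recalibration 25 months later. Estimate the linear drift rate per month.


rate = (v2 - v1) / months
= (476.6633 - 477.452) / 25
= -0.7887 / 25
= -0.0315

-0.0315


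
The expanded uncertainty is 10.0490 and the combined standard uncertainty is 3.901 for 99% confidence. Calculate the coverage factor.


k = U / uc
k = 10.0490 / 3.901
k = 2.576

2.576


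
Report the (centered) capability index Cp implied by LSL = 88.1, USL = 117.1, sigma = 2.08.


Cp = (USL - LSL) / (6 * sigma)
= (117.1 - 88.1) / (6 * 2.08)
= 29.0000 / 12.4800
= 2.3237

2.3237


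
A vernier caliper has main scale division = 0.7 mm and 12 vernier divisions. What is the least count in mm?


LC = MSD / n_div
= 0.7 / 12
= 0.0583

0.0583


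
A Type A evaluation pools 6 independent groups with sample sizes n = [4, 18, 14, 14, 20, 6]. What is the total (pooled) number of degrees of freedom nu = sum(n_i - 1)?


nu = sum_i (n_i - 1)
nu = ((4 - 1) + (18 - 1) + (14 - 1) + (14 - 1) + (20 - 1) + (6 - 1))
nu = 3 + 17 + 13 + 13 + 19 + 5
nu = 70

70


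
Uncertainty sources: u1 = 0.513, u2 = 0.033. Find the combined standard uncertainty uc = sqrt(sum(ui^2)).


uc = sqrt(0.513^2 + 0.033^2)
uc = sqrt(0.264258)
uc = 0.5141

0.5141


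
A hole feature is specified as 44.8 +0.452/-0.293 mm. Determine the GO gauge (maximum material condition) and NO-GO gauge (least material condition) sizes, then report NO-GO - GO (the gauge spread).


GO = nominal - lower_tol (smallest hole = maximum material condition)
GO = 44.8 - 0.293 = 44.507
NO-GO = nominal + upper_tol (largest hole = least material condition)
NO-GO = 44.8 + 0.452 = 45.252
spread = NO-GO - GO = 45.252 - 44.507 = 0.7450

0.7450


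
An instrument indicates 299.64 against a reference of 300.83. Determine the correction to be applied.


Correction = standard - reading
= 300.83 - 299.64
= 1.1900

1.1900


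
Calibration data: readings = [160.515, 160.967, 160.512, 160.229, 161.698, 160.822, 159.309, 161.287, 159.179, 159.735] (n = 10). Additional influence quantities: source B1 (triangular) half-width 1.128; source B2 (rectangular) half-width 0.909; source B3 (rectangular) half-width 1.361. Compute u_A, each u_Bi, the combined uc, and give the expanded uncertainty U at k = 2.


mean = (160.515 + 160.967 + 160.512 + 160.229 + 161.698 + 160.822 + 159.309 + 161.287 + 159.179 + 159.735) / 10 = 160.4253
s = sqrt(sum((x - mean)^2)/(n-1)) = 0.82617607
u_A = s / sqrt(n) = 0.82617607 / sqrt(10) = 0.26125981
u_B1 = 1.128 / sqrt(6) = 0.46050407
u_B2 = 0.909 / sqrt(3) = 0.52481139
u_B3 = 1.361 / sqrt(3) = 0.78577372
uc = sqrt(0.26125981^2 + 0.46050407^2 + 0.52481139^2 + 0.78577372^2) = 1.083138
U = k * uc = 2 * 1.083138
U = 2.1663

2.1663


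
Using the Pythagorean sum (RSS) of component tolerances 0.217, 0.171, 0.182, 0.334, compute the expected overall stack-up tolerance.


RSS = sqrt(0.217^2 + 0.171^2 + 0.182^2 + 0.334^2)
= sqrt(0.22101)
= 0.4701

0.4701


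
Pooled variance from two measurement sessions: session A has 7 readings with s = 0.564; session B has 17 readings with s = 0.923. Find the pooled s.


s_p = sqrt(((n1-1)*s1^2 + (n2-1)*s2^2) / (n1+n2-2))
numerator = (7-1)*0.564^2 + (17-1)*0.923^2 = 1.908576 + 13.630864 = 15.53944
denominator = 7 + 17 - 2 = 22
s_p^2 = 15.53944 / 22 = 0.70633818
s_p = sqrt(0.70633818) = 0.8404

0.8404


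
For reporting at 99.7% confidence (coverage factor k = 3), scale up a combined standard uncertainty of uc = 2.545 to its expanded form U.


U = k * uc
U = 3 * 2.545
U = 7.6350

7.6350


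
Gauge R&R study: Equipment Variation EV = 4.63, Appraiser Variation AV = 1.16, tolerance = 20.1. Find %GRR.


GRR = sqrt(EV^2 + AV^2) = sqrt(4.63^2 + 1.16^2) = 4.7731017
%GRR = GRR / tol * 100 = 4.7731017 / 20.1 * 100
%GRR = 23.7468

23.7468


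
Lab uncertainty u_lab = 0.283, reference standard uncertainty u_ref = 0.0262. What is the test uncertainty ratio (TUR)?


TUR = u_lab / u_ref
= 0.283 / 0.0262
= 10.8015

10.8015


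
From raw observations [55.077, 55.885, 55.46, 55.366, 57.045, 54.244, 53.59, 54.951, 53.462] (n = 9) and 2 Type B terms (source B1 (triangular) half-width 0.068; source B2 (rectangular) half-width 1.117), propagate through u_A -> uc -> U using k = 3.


mean = (55.077 + 55.885 + 55.46 + 55.366 + 57.045 + 54.244 + 53.59 + 54.951 + 53.462) / 9 = 55.00888889
s = sqrt(sum((x - mean)^2)/(n-1)) = 1.1315645
u_A = s / sqrt(n) = 1.1315645 / sqrt(9) = 0.37718817
u_B1 = 0.068 / sqrt(6) = 0.027760884
u_B2 = 1.117 / sqrt(3) = 0.64490025
uc = sqrt(0.37718817^2 + 0.027760884^2 + 0.64490025^2) = 0.7476215
U = k * uc = 3 * 0.7476215
U = 2.2429

2.2429


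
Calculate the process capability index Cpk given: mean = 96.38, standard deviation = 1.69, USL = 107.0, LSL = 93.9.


Cpu = (USL - mean) / (3*sigma) = (107.0 - 96.38) / (3*1.69) = 2.0947
Cpl = (mean - LSL) / (3*sigma) = (96.38 - 93.9) / (3*1.69) = 0.4892
Cpk = min(Cpu, Cpl) = 0.4892

0.4892


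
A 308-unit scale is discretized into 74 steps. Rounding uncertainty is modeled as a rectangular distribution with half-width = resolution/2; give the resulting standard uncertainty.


resolution = range / divisions
resolution = 308 / 74 = 4.1621622
u_res = resolution / (2*sqrt(3))
u_res = 4.1621622 / 3.4641016
u_res = 1.2015

1.2015


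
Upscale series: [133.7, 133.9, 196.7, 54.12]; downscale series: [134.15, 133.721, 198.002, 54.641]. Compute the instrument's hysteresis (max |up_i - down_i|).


|133.7 - 134.15| = 0.4500
|133.9 - 133.721| = 0.1790
|196.7 - 198.002| = 1.3020
|54.12 - 54.641| = 0.5210
hysteresis = max(diffs) = 1.3020

1.3020


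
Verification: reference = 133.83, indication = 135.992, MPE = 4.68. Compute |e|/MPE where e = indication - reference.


e = indication - reference = 135.992 - 133.83 = 2.1620
|e| = 2.1620
ratio = |e| / MPE = 2.1620 / 4.68
ratio = 0.4620

0.4620


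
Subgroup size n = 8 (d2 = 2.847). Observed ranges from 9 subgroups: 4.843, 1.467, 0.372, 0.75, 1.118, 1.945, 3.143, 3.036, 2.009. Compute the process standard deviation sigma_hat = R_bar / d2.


R_bar = (4.843 + 1.467 + 0.372 + 0.75 + 1.118 + 1.945 + 3.143 + 3.036 + 2.009) / 9
R_bar = 18.683 / 9 = 2.0758889
sigma_hat = R_bar / d2 = 2.0758889 / 2.847 = 0.7291

0.7291


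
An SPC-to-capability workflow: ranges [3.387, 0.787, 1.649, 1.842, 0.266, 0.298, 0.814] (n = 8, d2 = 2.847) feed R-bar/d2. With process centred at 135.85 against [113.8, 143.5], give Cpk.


R_bar = (3.387 + 0.787 + 1.649 + 1.842 + 0.266 + 0.298 + 0.814) / 7 = 1.2918571
sigma = R_bar / d2 = 1.2918571 / 2.847 = 0.45376084
Cp = (USL - LSL)/(6*sigma) = (143.5 - 113.8)/(6*0.45376084) = 10.9088
Cpu = (143.5 - 135.85)/(3*0.45376084) = 5.6197
Cpl = (135.85 - 113.8)/(3*0.45376084) = 16.1980
Cpk = min(Cpu, Cpl) = 5.6197

5.6197


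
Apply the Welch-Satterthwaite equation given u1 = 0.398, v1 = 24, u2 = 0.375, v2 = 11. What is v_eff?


uc = sqrt(u1^2 + u2^2) = sqrt(0.398^2 + 0.375^2) = 0.54683544
v_eff = uc^4 / (u1^4/v1 + u2^4/v2)
= 0.54683544^4 / (0.398^4/24 + 0.375^4/11)
= 0.089418342 / 0.0028432556
v_eff = 31.4493

31.4493


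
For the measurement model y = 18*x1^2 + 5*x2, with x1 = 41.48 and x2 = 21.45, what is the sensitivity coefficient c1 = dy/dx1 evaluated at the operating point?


y = 18*x1^2 + 5*x2
dy/dx1 = 2*18*x1
Evaluate at x1 = 41.48: c1 = 36 * 41.48
c1 = 1493.2800

1493.2800


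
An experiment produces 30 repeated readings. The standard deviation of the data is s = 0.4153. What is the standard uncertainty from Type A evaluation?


u_A = s / sqrt(n)
u_A = 0.4153 / sqrt(30)
u_A = 0.4153 / 5.4772256
u_A = 0.0758

0.0758


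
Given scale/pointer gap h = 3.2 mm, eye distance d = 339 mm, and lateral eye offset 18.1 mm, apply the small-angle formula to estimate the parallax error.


error = h * offset / d
= 3.2 * 18.1 / 339
= 0.1709

0.1709


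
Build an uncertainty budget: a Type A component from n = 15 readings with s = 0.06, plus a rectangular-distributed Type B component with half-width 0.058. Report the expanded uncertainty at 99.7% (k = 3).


u_A = s / sqrt(n) = 0.06 / sqrt(15) = 0.015491933
u_B = half_width / sqrt(3) = 0.058 / sqrt(3) = 0.033486316
uc = sqrt(u_A^2 + u_B^2) = sqrt(0.015491933^2 + 0.033486316^2) = 0.036896251
U = k * uc = 3 * 0.036896251
U = 0.1107

0.1107


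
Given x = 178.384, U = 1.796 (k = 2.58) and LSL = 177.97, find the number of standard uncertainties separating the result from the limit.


u = U / k = 1.796 / 2.58 = 0.69612403
margin = |LSL - x| = |177.97 - 178.384| = 0.414
z = margin / u = 0.414 / 0.69612403
z = 0.5947

0.5947


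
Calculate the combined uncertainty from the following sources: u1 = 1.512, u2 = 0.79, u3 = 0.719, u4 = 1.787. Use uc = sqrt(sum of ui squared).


uc = sqrt(1.512^2 + 0.79^2 + 0.719^2 + 1.787^2)
uc = sqrt(6.620574)
uc = 2.5730

2.5730


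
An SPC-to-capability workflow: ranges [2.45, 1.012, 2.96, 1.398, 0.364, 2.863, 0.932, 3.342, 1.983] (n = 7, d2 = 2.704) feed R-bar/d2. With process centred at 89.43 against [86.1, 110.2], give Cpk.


R_bar = (2.45 + 1.012 + 2.96 + 1.398 + 0.364 + 2.863 + 0.932 + 3.342 + 1.983) / 9 = 1.9226667
sigma = R_bar / d2 = 1.9226667 / 2.704 = 0.71104538
Cp = (USL - LSL)/(6*sigma) = (110.2 - 86.1)/(6*0.71104538) = 5.6490
Cpu = (110.2 - 89.43)/(3*0.71104538) = 9.7368
Cpl = (89.43 - 86.1)/(3*0.71104538) = 1.5611
Cpk = min(Cpu, Cpl) = 1.5611

1.5611


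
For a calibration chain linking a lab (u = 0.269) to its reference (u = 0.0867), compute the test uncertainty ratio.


TUR = u_lab / u_ref
= 0.269 / 0.0867
= 3.1027

3.1027


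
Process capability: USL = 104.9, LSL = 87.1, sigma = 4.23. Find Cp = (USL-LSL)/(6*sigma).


Cp = (USL - LSL) / (6 * sigma)
= (104.9 - 87.1) / (6 * 4.23)
= 17.8000 / 25.3800
= 0.7013

0.7013


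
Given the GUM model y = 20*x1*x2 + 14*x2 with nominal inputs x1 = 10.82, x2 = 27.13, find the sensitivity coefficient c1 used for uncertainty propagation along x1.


y = 20*x1*x2 + 14*x2
dy/dx1 = 20*x2
Evaluate at x2 = 27.13: c1 = 20 * 27.13
c1 = 542.6000

542.6000


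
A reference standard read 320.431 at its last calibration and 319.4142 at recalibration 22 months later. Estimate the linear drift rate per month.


rate = (v2 - v1) / months
= (319.4142 - 320.431) / 22
= -1.0168 / 22
= -0.0462

-0.0462


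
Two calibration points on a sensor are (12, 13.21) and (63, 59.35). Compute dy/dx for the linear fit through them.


slope = (y2 - y1) / (x2 - x1)
= (59.35 - 13.21) / (63 - 12)
= 46.1400 / 51
= 0.9047

0.9047


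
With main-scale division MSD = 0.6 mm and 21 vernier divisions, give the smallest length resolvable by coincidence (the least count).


LC = MSD / n_div
= 0.6 / 21
= 0.0286

0.0286


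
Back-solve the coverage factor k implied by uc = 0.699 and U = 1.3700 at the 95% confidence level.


k = U / uc
k = 1.3700 / 0.699
k = 1.96

1.96


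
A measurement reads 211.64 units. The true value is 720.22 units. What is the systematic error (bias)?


Systematic error = measured - true
= 211.64 - 720.22
= -508.5800

-508.5800


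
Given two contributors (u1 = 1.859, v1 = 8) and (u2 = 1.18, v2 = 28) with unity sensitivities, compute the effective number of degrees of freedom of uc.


uc = sqrt(u1^2 + u2^2) = sqrt(1.859^2 + 1.18^2) = 2.2018812
v_eff = uc^4 / (u1^4/v1 + u2^4/v2)
= 2.2018812^4 / (1.859^4/8 + 1.18^4/28)
= 23.505827 / 1.5621312
v_eff = 15.0473

15.0473


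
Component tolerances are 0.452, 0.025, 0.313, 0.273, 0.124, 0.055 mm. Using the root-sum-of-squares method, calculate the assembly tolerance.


RSS = sqrt(0.452^2 + 0.025^2 + 0.313^2 + 0.273^2 + 0.124^2 + 0.055^2)
= sqrt(0.395828)
= 0.6291

0.6291


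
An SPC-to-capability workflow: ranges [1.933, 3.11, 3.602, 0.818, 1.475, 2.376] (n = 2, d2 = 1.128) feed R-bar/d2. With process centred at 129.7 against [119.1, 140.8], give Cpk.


R_bar = (1.933 + 3.11 + 3.602 + 0.818 + 1.475 + 2.376) / 6 = 2.219
sigma = R_bar / d2 = 2.219 / 1.128 = 1.9671986
Cp = (USL - LSL)/(6*sigma) = (140.8 - 119.1)/(6*1.9671986) = 1.8385
Cpu = (140.8 - 129.7)/(3*1.9671986) = 1.8808
Cpl = (129.7 - 119.1)/(3*1.9671986) = 1.7961
Cpk = min(Cpu, Cpl) = 1.7961

1.7961


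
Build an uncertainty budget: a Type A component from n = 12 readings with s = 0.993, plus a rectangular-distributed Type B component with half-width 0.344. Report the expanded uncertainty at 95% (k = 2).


u_A = s / sqrt(n) = 0.993 / sqrt(12) = 0.28665441
u_B = half_width / sqrt(3) = 0.344 / sqrt(3) = 0.19860849
uc = sqrt(u_A^2 + u_B^2) = sqrt(0.28665441^2 + 0.19860849^2) = 0.34873498
U = k * uc = 2 * 0.34873498
U = 0.6975

0.6975


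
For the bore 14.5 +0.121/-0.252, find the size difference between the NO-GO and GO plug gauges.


GO = nominal - lower_tol (smallest hole = maximum material condition)
GO = 14.5 - 0.252 = 14.248
NO-GO = nominal + upper_tol (largest hole = least material condition)
NO-GO = 14.5 + 0.121 = 14.621
spread = NO-GO - GO = 14.621 - 14.248 = 0.3730

0.3730


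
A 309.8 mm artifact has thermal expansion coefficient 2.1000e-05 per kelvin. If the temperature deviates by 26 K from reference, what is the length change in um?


dL = L * alpha * dT
= 309.8 * 2.1000e-05 * 26
= 0.1691508 mm
dL_um = 0.1691508 * 1000 = 169.1508 um

169.1508


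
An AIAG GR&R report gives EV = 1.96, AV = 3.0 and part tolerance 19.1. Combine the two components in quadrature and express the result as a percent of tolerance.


GRR = sqrt(EV^2 + AV^2) = sqrt(1.96^2 + 3.0^2) = 3.5835178
%GRR = GRR / tol * 100 = 3.5835178 / 19.1 * 100
%GRR = 18.7619

18.7619


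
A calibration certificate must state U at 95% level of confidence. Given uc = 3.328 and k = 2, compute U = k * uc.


U = k * uc
U = 2 * 3.328
U = 6.6560

6.6560


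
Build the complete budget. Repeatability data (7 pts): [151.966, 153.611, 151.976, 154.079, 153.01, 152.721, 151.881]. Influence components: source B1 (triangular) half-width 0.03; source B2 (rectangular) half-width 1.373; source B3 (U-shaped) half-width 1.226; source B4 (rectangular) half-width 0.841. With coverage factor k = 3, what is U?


mean = (151.966 + 153.611 + 151.976 + 154.079 + 153.01 + 152.721 + 151.881) / 7 = 152.7491429
s = sqrt(sum((x - mean)^2)/(n-1)) = 0.87033431
u_A = s / sqrt(n) = 0.87033431 / sqrt(7) = 0.32895545
u_B1 = 0.03 / sqrt(6) = 0.012247449
u_B2 = 1.373 / sqrt(3) = 0.79270192
u_B3 = 1.226 / sqrt(2) = 0.86691291
u_B4 = 0.841 / sqrt(3) = 0.48555158
uc = sqrt(0.32895545^2 + 0.012247449^2 + 0.79270192^2 + 0.86691291^2 + 0.48555158^2) = 1.3130256
U = k * uc = 3 * 1.3130256
U = 3.9391

3.9391


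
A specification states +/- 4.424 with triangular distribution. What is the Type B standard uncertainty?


u_B = half_width / sqrt(6)
u_B = 4.424 / 2.4494897
u_B = 1.8061

1.8061


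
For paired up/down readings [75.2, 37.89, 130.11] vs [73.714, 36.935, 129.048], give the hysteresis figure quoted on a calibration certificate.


|75.2 - 73.714| = 1.4860
|37.89 - 36.935| = 0.9550
|130.11 - 129.048| = 1.0620
hysteresis = max(diffs) = 1.4860

1.4860


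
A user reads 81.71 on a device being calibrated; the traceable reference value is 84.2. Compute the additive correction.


Correction = standard - reading
= 84.2 - 81.71
= 2.4900

2.4900


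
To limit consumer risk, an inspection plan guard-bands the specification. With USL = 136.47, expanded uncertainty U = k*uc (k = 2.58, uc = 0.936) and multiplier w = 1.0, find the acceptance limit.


U = k * uc = 2.58 * 0.936 = 2.41488
guard band g = w * U = 1.0 * 2.41488 = 2.41488
AL = USL - g = 136.47 - 2.41488
AL = 134.0551

134.0551


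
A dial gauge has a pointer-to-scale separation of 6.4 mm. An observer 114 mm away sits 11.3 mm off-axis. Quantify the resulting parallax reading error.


error = h * offset / d
= 6.4 * 11.3 / 114
= 0.6344

0.6344


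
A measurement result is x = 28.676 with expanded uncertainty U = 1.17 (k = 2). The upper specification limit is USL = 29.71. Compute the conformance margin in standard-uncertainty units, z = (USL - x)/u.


u = U / k = 1.17 / 2 = 0.585
margin = |USL - x| = |29.71 - 28.676| = 1.034
z = margin / u = 1.034 / 0.585
z = 1.7675

1.7675


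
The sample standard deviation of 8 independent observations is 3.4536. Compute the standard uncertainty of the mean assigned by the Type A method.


u_A = s / sqrt(n)
u_A = 3.4536 / sqrt(8)
u_A = 3.4536 / 2.8284271
u_A = 1.2210

1.2210


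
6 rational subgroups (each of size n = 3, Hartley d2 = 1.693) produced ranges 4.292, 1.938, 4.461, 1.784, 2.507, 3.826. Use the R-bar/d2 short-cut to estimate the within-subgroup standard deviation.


R_bar = (4.292 + 1.938 + 4.461 + 1.784 + 2.507 + 3.826) / 6
R_bar = 18.808 / 6 = 3.1346667
sigma_hat = R_bar / d2 = 3.1346667 / 1.693 = 1.8515

1.8515


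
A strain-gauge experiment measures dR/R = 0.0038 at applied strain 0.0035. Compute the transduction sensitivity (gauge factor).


GF = (dR/R) / epsilon
= 0.0038 / 0.0035
= 1.0857

1.0857


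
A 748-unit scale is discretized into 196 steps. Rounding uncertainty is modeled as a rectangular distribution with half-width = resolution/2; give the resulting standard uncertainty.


resolution = range / divisions
resolution = 748 / 196 = 3.8163265
u_res = resolution / (2*sqrt(3))
u_res = 3.8163265 / 3.4641016
u_res = 1.1017

1.1017


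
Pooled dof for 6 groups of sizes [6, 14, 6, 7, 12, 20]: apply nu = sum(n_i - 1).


nu = sum_i (n_i - 1)
nu = ((6 - 1) + (14 - 1) + (6 - 1) + (7 - 1) + (12 - 1) + (20 - 1))
nu = 5 + 13 + 5 + 6 + 11 + 19
nu = 59

59


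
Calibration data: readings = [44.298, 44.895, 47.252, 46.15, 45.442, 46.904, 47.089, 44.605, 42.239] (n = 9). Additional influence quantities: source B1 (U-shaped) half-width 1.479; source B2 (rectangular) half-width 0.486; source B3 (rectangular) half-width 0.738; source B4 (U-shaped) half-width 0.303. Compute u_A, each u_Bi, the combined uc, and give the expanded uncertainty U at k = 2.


mean = (44.298 + 44.895 + 47.252 + 46.15 + 45.442 + 46.904 + 47.089 + 44.605 + 42.239) / 9 = 45.43044444
s = sqrt(sum((x - mean)^2)/(n-1)) = 1.6276493
u_A = s / sqrt(n) = 1.6276493 / sqrt(9) = 0.54254977
u_B1 = 1.479 / sqrt(2) = 1.0458109
u_B2 = 0.486 / sqrt(3) = 0.28059223
u_B3 = 0.738 / sqrt(3) = 0.4260845
u_B4 = 0.303 / sqrt(2) = 0.21425335
uc = sqrt(0.54254977^2 + 1.0458109^2 + 0.28059223^2 + 0.4260845^2 + 0.21425335^2) = 1.3016394
U = k * uc = 2 * 1.3016394
U = 2.6033

2.6033


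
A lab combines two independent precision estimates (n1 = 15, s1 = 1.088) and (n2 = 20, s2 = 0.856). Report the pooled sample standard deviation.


s_p = sqrt(((n1-1)*s1^2 + (n2-1)*s2^2) / (n1+n2-2))
numerator = (15-1)*1.088^2 + (20-1)*0.856^2 = 16.572416 + 13.921984 = 30.4944
denominator = 15 + 20 - 2 = 33
s_p^2 = 30.4944 / 33 = 0.92407273
s_p = sqrt(0.92407273) = 0.9613

0.9613


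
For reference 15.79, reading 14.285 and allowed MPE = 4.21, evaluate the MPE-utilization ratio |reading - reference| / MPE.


e = indication - reference = 14.285 - 15.79 = -1.5050
|e| = 1.5050
ratio = |e| / MPE = 1.5050 / 4.21
ratio = 0.3575

0.3575


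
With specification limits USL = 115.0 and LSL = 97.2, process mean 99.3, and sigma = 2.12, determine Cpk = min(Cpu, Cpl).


Cpu = (USL - mean) / (3*sigma) = (115.0 - 99.3) / (3*2.12) = 2.4686
Cpl = (mean - LSL) / (3*sigma) = (99.3 - 97.2) / (3*2.12) = 0.3302
Cpk = min(Cpu, Cpl) = 0.3302

0.3302


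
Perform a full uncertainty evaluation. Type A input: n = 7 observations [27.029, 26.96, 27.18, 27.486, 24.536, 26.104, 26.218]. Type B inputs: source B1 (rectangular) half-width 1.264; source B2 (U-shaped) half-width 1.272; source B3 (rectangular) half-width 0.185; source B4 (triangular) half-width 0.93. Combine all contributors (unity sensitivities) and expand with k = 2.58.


mean = (27.029 + 26.96 + 27.18 + 27.486 + 24.536 + 26.104 + 26.218) / 7 = 26.50185714
s = sqrt(sum((x - mean)^2)/(n-1)) = 1.0016361
u_A = s / sqrt(n) = 1.0016361 / sqrt(7) = 0.37858286
u_B1 = 1.264 / sqrt(3) = 0.72977074
u_B2 = 1.272 / sqrt(2) = 0.89943983
u_B3 = 0.185 / sqrt(3) = 0.1068098
u_B4 = 0.93 / sqrt(6) = 0.37967091
uc = sqrt(0.37858286^2 + 0.72977074^2 + 0.89943983^2 + 0.1068098^2 + 0.37967091^2) = 1.2807969
U = k * uc = 2.58 * 1.2807969
U = 3.3045

3.3045


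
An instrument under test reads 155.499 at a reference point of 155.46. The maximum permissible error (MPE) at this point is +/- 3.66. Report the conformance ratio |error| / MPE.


e = indication - reference = 155.499 - 155.46 = 0.0390
|e| = 0.0390
ratio = |e| / MPE = 0.0390 / 3.66
ratio = 0.0107

0.0107


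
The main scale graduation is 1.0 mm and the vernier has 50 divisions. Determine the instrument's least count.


LC = MSD / n_div
= 1.0 / 50
= 0.0200

0.0200


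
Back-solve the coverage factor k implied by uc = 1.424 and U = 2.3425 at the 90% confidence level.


k = U / uc
k = 2.3425 / 1.424
k = 1.645

1.645


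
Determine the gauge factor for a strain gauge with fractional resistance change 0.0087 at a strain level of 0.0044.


GF = (dR/R) / epsilon
= 0.0087 / 0.0044
= 1.9773

1.9773


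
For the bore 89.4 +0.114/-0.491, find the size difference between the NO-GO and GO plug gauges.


GO = nominal - lower_tol (smallest hole = maximum material condition)
GO = 89.4 - 0.491 = 88.909
NO-GO = nominal + upper_tol (largest hole = least material condition)
NO-GO = 89.4 + 0.114 = 89.514
spread = NO-GO - GO = 89.514 - 88.909 = 0.6050

0.6050


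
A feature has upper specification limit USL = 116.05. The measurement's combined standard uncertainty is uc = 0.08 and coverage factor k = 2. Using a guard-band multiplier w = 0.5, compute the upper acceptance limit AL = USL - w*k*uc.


U = k * uc = 2 * 0.08 = 0.16
guard band g = w * U = 0.5 * 0.16 = 0.08
AL = USL - g = 116.05 - 0.08
AL = 115.9700

115.9700


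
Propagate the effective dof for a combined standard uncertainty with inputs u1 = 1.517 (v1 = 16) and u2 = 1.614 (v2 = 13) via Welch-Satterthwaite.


uc = sqrt(u1^2 + u2^2) = sqrt(1.517^2 + 1.614^2) = 2.2150135
v_eff = uc^4 / (u1^4/v1 + u2^4/v2)
= 2.2150135^4 / (1.517^4/16 + 1.614^4/13)
= 24.071631 / 0.85299601
v_eff = 28.2201

28.2201


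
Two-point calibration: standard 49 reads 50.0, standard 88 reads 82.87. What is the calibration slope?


slope = (y2 - y1) / (x2 - x1)
= (82.87 - 50.0) / (88 - 49)
= 32.8700 / 39
= 0.8428

0.8428


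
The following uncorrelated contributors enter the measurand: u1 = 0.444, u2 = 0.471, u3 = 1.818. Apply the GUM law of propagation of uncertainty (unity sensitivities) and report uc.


uc = sqrt(0.444^2 + 0.471^2 + 1.818^2)
uc = sqrt(3.724101)
uc = 1.9298

1.9298


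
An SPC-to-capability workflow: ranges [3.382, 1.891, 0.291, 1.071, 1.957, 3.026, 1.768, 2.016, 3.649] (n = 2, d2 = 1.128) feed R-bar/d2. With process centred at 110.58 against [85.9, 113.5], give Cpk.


R_bar = (3.382 + 1.891 + 0.291 + 1.071 + 1.957 + 3.026 + 1.768 + 2.016 + 3.649) / 9 = 2.1167778
sigma = R_bar / d2 = 2.1167778 / 1.128 = 1.8765761
Cp = (USL - LSL)/(6*sigma) = (113.5 - 85.9)/(6*1.8765761) = 2.4513
Cpu = (113.5 - 110.58)/(3*1.8765761) = 0.5187
Cpl = (110.58 - 85.9)/(3*1.8765761) = 4.3839
Cpk = min(Cpu, Cpl) = 0.5187

0.5187


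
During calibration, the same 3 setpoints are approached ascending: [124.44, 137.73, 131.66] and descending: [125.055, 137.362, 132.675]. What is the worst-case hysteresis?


|124.44 - 125.055| = 0.6150
|137.73 - 137.362| = 0.3680
|131.66 - 132.675| = 1.0150
hysteresis = max(diffs) = 1.0150

1.0150


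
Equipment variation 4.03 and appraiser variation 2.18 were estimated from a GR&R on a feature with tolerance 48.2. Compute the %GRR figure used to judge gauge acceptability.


GRR = sqrt(EV^2 + AV^2) = sqrt(4.03^2 + 2.18^2) = 4.5818446
%GRR = GRR / tol * 100 = 4.5818446 / 48.2 * 100
%GRR = 9.5059

9.5059


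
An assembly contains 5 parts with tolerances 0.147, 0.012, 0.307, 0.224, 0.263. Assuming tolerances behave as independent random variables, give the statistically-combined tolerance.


RSS = sqrt(0.147^2 + 0.012^2 + 0.307^2 + 0.224^2 + 0.263^2)
= sqrt(0.235347)
= 0.4851

0.4851


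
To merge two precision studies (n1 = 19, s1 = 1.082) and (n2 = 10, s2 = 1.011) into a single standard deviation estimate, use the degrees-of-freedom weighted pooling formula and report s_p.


s_p = sqrt(((n1-1)*s1^2 + (n2-1)*s2^2) / (n1+n2-2))
numerator = (19-1)*1.082^2 + (10-1)*1.011^2 = 21.073032 + 9.199089 = 30.272121
denominator = 19 + 10 - 2 = 27
s_p^2 = 30.272121 / 27 = 1.1211897
s_p = sqrt(1.1211897) = 1.0589

1.0589


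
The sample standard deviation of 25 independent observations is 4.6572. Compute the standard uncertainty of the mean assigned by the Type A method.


u_A = s / sqrt(n)
u_A = 4.6572 / sqrt(25)
u_A = 4.6572 / 5
u_A = 0.9314

0.9314


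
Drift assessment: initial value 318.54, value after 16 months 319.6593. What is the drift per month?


rate = (v2 - v1) / months
= (319.6593 - 318.54) / 16
= 1.1193 / 16
= 0.0700

0.0700


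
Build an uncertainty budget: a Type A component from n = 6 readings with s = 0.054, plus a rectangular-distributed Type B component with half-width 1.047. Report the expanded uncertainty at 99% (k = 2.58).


u_A = s / sqrt(n) = 0.054 / sqrt(6) = 0.022045408
u_B = half_width / sqrt(3) = 1.047 / sqrt(3) = 0.60448573
uc = sqrt(u_A^2 + u_B^2) = sqrt(0.022045408^2 + 0.60448573^2) = 0.60488759
U = k * uc = 2.58 * 0.60488759
U = 1.5606

1.5606


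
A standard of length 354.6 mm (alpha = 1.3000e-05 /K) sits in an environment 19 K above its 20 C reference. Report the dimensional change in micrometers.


dL = L * alpha * dT
= 354.6 * 1.3000e-05 * 19
= 0.0875862 mm
dL_um = 0.0875862 * 1000 = 87.5862 um

87.5862


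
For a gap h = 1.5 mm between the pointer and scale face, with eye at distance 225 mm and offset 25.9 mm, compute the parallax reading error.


error = h * offset / d
= 1.5 * 25.9 / 225
= 0.1727

0.1727


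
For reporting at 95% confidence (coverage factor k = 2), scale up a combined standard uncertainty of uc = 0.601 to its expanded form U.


U = k * uc
U = 2 * 0.601
U = 1.2020

1.2020


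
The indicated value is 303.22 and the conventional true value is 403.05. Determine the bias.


Systematic error = measured - true
= 303.22 - 403.05
= -99.8300

-99.8300


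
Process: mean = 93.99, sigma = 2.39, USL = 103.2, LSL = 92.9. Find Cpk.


Cpu = (USL - mean) / (3*sigma) = (103.2 - 93.99) / (3*2.39) = 1.2845
Cpl = (mean - LSL) / (3*sigma) = (93.99 - 92.9) / (3*2.39) = 0.1520
Cpk = min(Cpu, Cpl) = 0.1520

0.1520


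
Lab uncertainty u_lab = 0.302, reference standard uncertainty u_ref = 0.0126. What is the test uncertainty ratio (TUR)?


TUR = u_lab / u_ref
= 0.302 / 0.0126
= 23.9683

23.9683


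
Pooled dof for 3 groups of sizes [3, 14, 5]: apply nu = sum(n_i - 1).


nu = sum_i (n_i - 1)
nu = ((3 - 1) + (14 - 1) + (5 - 1))
nu = 2 + 13 + 4
nu = 19

19


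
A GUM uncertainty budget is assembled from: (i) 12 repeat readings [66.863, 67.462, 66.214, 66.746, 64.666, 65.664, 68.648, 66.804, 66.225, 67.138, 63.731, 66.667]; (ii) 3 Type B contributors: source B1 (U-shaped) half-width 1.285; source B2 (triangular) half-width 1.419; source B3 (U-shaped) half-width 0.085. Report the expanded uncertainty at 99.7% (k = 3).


mean = (66.863 + 67.462 + 66.214 + 66.746 + 64.666 + 65.664 + 68.648 + 66.804 + 66.225 + 67.138 + 63.731 + 66.667) / 12 = 66.40233333
s = sqrt(sum((x - mean)^2)/(n-1)) = 1.280332
u_A = s / sqrt(n) = 1.280332 / sqrt(12) = 0.36960001
u_B1 = 1.285 / sqrt(2) = 0.90863221
u_B2 = 1.419 / sqrt(6) = 0.57930432
u_B3 = 0.085 / sqrt(2) = 0.060104076
uc = sqrt(0.36960001^2 + 0.90863221^2 + 0.57930432^2 + 0.060104076^2) = 1.1407991
U = k * uc = 3 * 1.1407991
U = 3.4224

3.4224


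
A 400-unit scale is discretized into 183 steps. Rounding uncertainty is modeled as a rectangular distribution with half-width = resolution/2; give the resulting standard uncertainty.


resolution = range / divisions
resolution = 400 / 183 = 2.1857923
u_res = resolution / (2*sqrt(3))
u_res = 2.1857923 / 3.4641016
u_res = 0.6310

0.6310


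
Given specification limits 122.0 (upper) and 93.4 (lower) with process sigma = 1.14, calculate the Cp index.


Cp = (USL - LSL) / (6 * sigma)
= (122.0 - 93.4) / (6 * 1.14)
= 28.6000 / 6.8400
= 4.1813

4.1813


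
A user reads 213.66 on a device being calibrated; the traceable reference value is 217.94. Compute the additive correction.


Correction = standard - reading
= 217.94 - 213.66
= 4.2800

4.2800


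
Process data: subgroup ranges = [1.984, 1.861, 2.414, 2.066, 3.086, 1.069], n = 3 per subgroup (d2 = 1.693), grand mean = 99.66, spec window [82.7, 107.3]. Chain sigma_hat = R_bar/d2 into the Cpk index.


R_bar = (1.984 + 1.861 + 2.414 + 2.066 + 3.086 + 1.069) / 6 = 2.08
sigma = R_bar / d2 = 2.08 / 1.693 = 1.2285883
Cp = (USL - LSL)/(6*sigma) = (107.3 - 82.7)/(6*1.2285883) = 3.3372
Cpu = (107.3 - 99.66)/(3*1.2285883) = 2.0728
Cpl = (99.66 - 82.7)/(3*1.2285883) = 4.6015
Cpk = min(Cpu, Cpl) = 2.0728

2.0728


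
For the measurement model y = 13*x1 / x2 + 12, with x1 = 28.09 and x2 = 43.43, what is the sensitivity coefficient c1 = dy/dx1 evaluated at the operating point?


y = 13*x1 / x2 + 12
dy/dx1 = 13/x2
Evaluate at x2 = 43.43: c1 = 13 / 43.43
c1 = 0.2993

0.2993


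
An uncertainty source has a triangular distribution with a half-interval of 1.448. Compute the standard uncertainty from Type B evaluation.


u_B = half_width / sqrt(6)
u_B = 1.448 / 2.4494897
u_B = 0.5911

0.5911


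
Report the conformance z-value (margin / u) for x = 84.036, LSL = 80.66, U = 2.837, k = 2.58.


u = U / k = 2.837 / 2.58 = 1.0996124
margin = |LSL - x| = |80.66 - 84.036| = 3.376
z = margin / u = 3.376 / 1.0996124
z = 3.0702

3.0702


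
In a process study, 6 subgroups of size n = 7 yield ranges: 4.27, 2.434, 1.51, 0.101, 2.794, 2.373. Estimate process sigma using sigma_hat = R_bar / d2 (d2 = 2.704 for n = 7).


R_bar = (4.27 + 2.434 + 1.51 + 0.101 + 2.794 + 2.373) / 6
R_bar = 13.482 / 6 = 2.247
sigma_hat = R_bar / d2 = 2.247 / 2.704 = 0.8310

0.8310


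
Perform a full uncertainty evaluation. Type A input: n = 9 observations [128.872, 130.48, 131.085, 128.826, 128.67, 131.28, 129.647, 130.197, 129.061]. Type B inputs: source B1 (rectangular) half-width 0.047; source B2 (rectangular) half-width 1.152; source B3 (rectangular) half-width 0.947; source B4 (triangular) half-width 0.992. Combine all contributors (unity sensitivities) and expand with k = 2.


mean = (128.872 + 130.48 + 131.085 + 128.826 + 128.67 + 131.28 + 129.647 + 130.197 + 129.061) / 9 = 129.7908889
s = sqrt(sum((x - mean)^2)/(n-1)) = 1.0072969
u_A = s / sqrt(n) = 1.0072969 / sqrt(9) = 0.33576563
u_B1 = 0.047 / sqrt(3) = 0.027135463
u_B2 = 1.152 / sqrt(3) = 0.66510751
u_B3 = 0.947 / sqrt(3) = 0.5467507
u_B4 = 0.992 / sqrt(6) = 0.4049823
uc = sqrt(0.33576563^2 + 0.027135463^2 + 0.66510751^2 + 0.5467507^2 + 0.4049823^2) = 1.0093512
U = k * uc = 2 * 1.0093512
U = 2.0187

2.0187


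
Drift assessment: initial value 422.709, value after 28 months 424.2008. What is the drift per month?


rate = (v2 - v1) / months
= (424.2008 - 422.709) / 28
= 1.4918 / 28
= 0.0533

0.0533


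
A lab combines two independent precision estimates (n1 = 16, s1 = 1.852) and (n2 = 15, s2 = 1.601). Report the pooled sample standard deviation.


s_p = sqrt(((n1-1)*s1^2 + (n2-1)*s2^2) / (n1+n2-2))
numerator = (16-1)*1.852^2 + (15-1)*1.601^2 = 51.44856 + 35.884814 = 87.333374
denominator = 16 + 15 - 2 = 29
s_p^2 = 87.333374 / 29 = 3.0114957
s_p = sqrt(3.0114957) = 1.7354

1.7354


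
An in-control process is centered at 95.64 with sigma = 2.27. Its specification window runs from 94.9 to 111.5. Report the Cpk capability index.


Cpu = (USL - mean) / (3*sigma) = (111.5 - 95.64) / (3*2.27) = 2.3289
Cpl = (mean - LSL) / (3*sigma) = (95.64 - 94.9) / (3*2.27) = 0.1087
Cpk = min(Cpu, Cpl) = 0.1087

0.1087


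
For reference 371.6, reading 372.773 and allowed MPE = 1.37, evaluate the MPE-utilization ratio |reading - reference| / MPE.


e = indication - reference = 372.773 - 371.6 = 1.1730
|e| = 1.1730
ratio = |e| / MPE = 1.1730 / 1.37
ratio = 0.8562

0.8562


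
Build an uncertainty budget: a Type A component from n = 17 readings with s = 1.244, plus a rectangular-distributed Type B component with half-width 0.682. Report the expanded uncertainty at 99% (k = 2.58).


u_A = s / sqrt(n) = 1.244 / sqrt(17) = 0.30171432
u_B = half_width / sqrt(3) = 0.682 / sqrt(3) = 0.39375288
uc = sqrt(u_A^2 + u_B^2) = sqrt(0.30171432^2 + 0.39375288^2) = 0.49605732
U = k * uc = 2.58 * 0.49605732
U = 1.2798

1.2798


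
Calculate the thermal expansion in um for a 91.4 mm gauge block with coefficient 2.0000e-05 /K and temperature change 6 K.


dL = L * alpha * dT
= 91.4 * 2.0000e-05 * 6
= 0.0109680 mm
dL_um = 0.0109680 * 1000 = 10.9680 um

10.9680


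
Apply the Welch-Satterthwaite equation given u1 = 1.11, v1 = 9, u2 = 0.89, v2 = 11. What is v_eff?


uc = sqrt(u1^2 + u2^2) = sqrt(1.11^2 + 0.89^2) = 1.4227438
v_eff = uc^4 / (u1^4/v1 + u2^4/v2)
= 1.4227438^4 / (1.11^4/9 + 0.89^4/11)
= 4.0973853 / 0.22571289
v_eff = 18.1531

18.1531


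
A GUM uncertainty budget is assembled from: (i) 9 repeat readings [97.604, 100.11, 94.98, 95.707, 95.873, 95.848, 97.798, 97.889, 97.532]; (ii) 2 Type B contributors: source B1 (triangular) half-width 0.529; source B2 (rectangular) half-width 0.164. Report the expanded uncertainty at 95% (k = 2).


mean = (97.604 + 100.11 + 94.98 + 95.707 + 95.873 + 95.848 + 97.798 + 97.889 + 97.532) / 9 = 97.03788889
s = sqrt(sum((x - mean)^2)/(n-1)) = 1.584441
u_A = s / sqrt(n) = 1.584441 / sqrt(9) = 0.528147
u_B1 = 0.529 / sqrt(6) = 0.21596335
u_B2 = 0.164 / sqrt(3) = 0.094685444
uc = sqrt(0.528147^2 + 0.21596335^2 + 0.094685444^2) = 0.57839844
U = k * uc = 2 * 0.57839844
U = 1.1568

1.1568


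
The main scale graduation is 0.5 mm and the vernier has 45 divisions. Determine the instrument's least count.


LC = MSD / n_div
= 0.5 / 45
= 0.0111

0.0111


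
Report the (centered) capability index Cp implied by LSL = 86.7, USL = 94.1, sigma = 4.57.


Cp = (USL - LSL) / (6 * sigma)
= (94.1 - 86.7) / (6 * 4.57)
= 7.4000 / 27.4200
= 0.2699

0.2699


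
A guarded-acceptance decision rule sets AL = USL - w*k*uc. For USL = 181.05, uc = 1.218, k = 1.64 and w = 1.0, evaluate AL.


U = k * uc = 1.64 * 1.218 = 1.99752
guard band g = w * U = 1.0 * 1.99752 = 1.99752
AL = USL - g = 181.05 - 1.99752
AL = 179.0525

179.0525


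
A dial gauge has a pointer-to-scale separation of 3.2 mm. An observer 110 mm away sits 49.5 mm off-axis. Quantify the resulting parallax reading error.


error = h * offset / d
= 3.2 * 49.5 / 110
= 1.4400

1.4400


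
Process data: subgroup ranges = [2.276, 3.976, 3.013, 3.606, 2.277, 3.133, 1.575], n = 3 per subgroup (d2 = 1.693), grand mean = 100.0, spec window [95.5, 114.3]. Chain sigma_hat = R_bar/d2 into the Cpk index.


R_bar = (2.276 + 3.976 + 3.013 + 3.606 + 2.277 + 3.133 + 1.575) / 7 = 2.8365714
sigma = R_bar / d2 = 2.8365714 / 1.693 = 1.6754704
Cp = (USL - LSL)/(6*sigma) = (114.3 - 95.5)/(6*1.6754704) = 1.8701
Cpu = (114.3 - 100.0)/(3*1.6754704) = 2.8450
Cpl = (100.0 - 95.5)/(3*1.6754704) = 0.8953
Cpk = min(Cpu, Cpl) = 0.8953

0.8953


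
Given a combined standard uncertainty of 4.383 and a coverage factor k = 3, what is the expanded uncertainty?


U = k * uc
U = 3 * 4.383
U = 13.1490

13.1490


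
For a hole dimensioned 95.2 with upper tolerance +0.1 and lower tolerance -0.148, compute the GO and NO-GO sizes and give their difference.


GO = nominal - lower_tol (smallest hole = maximum material condition)
GO = 95.2 - 0.148 = 95.052
NO-GO = nominal + upper_tol (largest hole = least material condition)
NO-GO = 95.2 + 0.1 = 95.3
spread = NO-GO - GO = 95.3 - 95.052 = 0.2480

0.2480


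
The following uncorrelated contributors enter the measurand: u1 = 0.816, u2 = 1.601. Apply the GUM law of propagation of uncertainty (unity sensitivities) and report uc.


uc = sqrt(0.816^2 + 1.601^2)
uc = sqrt(3.229057)
uc = 1.7970

1.7970


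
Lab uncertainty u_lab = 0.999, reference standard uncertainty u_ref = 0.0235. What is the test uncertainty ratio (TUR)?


TUR = u_lab / u_ref
= 0.999 / 0.0235
= 42.5106

42.5106


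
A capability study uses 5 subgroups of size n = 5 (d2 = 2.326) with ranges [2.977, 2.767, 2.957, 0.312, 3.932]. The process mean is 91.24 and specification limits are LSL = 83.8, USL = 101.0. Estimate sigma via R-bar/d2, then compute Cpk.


R_bar = (2.977 + 2.767 + 2.957 + 0.312 + 3.932) / 5 = 2.589
sigma = R_bar / d2 = 2.589 / 2.326 = 1.1130696
Cp = (USL - LSL)/(6*sigma) = (101.0 - 83.8)/(6*1.1130696) = 2.5755
Cpu = (101.0 - 91.24)/(3*1.1130696) = 2.9228
Cpl = (91.24 - 83.8)/(3*1.1130696) = 2.2281
Cpk = min(Cpu, Cpl) = 2.2281

2.2281
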